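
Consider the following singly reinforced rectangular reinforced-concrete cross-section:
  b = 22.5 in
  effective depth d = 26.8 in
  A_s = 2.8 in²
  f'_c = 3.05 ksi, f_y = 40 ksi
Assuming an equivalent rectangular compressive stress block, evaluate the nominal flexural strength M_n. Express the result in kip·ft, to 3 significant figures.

M_n ≈ 241 kip·ft

T = A_s f_y = 2.8 × 40 = 112 kips.
a = T/(0.85 f'_c b) = 112/(0.85 × 3.05 × 22.5) = 1.920 in.
M_n = T(d − a/2) = 112 × (26.8 − 0.96) = 2894.1 kip·in = 2894.1/12 = 241.18 kip·ft.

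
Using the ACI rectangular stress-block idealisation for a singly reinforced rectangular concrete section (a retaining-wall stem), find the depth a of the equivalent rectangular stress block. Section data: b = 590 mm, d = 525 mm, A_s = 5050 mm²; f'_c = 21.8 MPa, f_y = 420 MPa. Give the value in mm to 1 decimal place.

a ≈ 194.0 mm

T = A_s f_y = 5050 × 420 = 2121000 N = 2121 kN.
Setting C = 0.85 f'_c a b equal to T: a = 2121000/(0.85 × 21.8 × 590) = 194.0 mm.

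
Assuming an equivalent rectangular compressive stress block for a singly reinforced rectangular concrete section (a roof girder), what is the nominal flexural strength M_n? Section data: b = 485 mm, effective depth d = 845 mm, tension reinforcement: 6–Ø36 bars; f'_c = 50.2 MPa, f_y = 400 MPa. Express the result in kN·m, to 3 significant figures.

M_n ≈ 1920 kN·m

A_s = 6 × 1018 = 6108 mm².
T = A_s f_y = 6108 × 400 = 2443200 N = 2443.2 kN.
From C = T: a = T/(0.85 f'_c b) = 2443200/(0.85 × 50.2 × 485) = 118.06 mm.
M_n = T(d − a/2) = 2443.2 kN × (845 − 59.03) mm = 1920.28 kN·m.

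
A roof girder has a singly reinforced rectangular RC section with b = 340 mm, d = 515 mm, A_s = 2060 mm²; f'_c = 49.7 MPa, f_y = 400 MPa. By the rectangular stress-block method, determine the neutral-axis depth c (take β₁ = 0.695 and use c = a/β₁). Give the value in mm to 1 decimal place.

c ≈ 82.5 mm

T = A_s f_y = 2060 × 400 = 824000 N = 824 kN.
Setting C = 0.85 f'_c a b equal to T: a = 824000/(0.85 × 49.7 × 340) = 57.368 mm.
With β₁ = 0.695, c = a/β₁ = 57.368/0.695 = 82.5 mm.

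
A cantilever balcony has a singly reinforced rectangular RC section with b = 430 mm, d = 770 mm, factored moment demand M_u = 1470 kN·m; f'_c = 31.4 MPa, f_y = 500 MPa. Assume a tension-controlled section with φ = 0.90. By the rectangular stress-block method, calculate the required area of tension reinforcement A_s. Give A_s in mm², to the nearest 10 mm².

A_s ≈ 4930 mm²

M_n = M_u/φ = 1470/0.90 = 1633.33 kN·m.
With M_n = 0.85 f'_c a b (d − a/2), solve the quadratic for a:
a = d − √(d² − 2M_n/(0.85 f'_c b)) = 770 − √(770² − 2 × 1633.33×10⁶/(0.85 × 31.4 × 430)) = 214.78 mm.
A_s = 0.85 f'_c a b / f_y = 0.85 × 31.4 × 214.78 × 430 / 500 = 4929.9 mm².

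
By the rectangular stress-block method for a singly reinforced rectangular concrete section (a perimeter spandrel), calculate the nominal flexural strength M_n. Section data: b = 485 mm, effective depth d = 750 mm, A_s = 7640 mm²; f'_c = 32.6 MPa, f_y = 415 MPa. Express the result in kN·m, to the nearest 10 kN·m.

M_n ≈ 2000 kN·m

T = A_s f_y = 7640 × 415 = 3170600 N = 3170.6 kN.
From C = T: a = T/(0.85 f'_c b) = 3170600/(0.85 × 32.6 × 485) = 235.92 mm.
M_n = T(d − a/2) = 3170.6 kN × (750 − 117.96) mm = 2003.95 kN·m.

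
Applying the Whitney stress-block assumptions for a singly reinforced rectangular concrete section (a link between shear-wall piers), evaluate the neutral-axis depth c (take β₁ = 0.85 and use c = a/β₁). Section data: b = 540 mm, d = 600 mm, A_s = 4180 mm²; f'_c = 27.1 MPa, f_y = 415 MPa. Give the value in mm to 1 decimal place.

T = A_s f_y = 4180 × 415 = 1734700 N = 1734.7 kN.
Setting C = 0.85 f'_c a b equal to T: a = 1734700/(0.85 × 27.1 × 540) = 139.458 mm.
With β₁ = 0.85, c = a/β₁ = 139.458/0.85 = 164.1 mm.

c ≈ 164.1 mm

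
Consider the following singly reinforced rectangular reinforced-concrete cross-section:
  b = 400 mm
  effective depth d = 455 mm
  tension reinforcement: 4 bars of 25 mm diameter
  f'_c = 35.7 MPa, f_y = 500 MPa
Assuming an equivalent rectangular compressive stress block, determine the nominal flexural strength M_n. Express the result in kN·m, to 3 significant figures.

A_s = 4 × 491 = 1964 mm².
T = A_s f_y = 1964 × 500 = 982000 N = 982 kN.
From C = T: a = T/(0.85 f'_c b) = 982000/(0.85 × 35.7 × 400) = 80.90 mm.
M_n = T(d − a/2) = 982 kN × (455 − 40.45) mm = 407.09 kN·m.

M_n ≈ 407 kN·m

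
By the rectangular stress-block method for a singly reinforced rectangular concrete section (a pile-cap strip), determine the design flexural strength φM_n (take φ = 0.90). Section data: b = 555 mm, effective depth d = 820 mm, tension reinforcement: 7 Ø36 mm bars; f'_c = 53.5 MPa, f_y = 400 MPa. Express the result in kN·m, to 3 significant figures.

φM_n ≈ 1960 kN·m

A_s = 7 × 1018 = 7126 mm².
T = A_s f_y = 7126 × 400 = 2850400 N = 2850.4 kN.
From C = T: a = T/(0.85 f'_c b) = 2850400/(0.85 × 53.5 × 555) = 112.94 mm.
M_n = T(d − a/2) = 2850.4 kN × (820 − 56.47) mm = 2176.37 kN·m.
φM_n = 0.90 × 2176.37 = 1958.73 kN·m.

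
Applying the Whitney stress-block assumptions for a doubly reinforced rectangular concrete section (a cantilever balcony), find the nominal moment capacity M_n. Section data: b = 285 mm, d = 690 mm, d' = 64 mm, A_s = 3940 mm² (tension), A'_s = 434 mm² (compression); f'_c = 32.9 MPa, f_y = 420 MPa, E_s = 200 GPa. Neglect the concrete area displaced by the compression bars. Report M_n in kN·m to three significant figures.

M_n ≈ 994 kN·m

Assume both tension and compression steel yield.
Net tension couple steel: A_s − A'_s = 3506 mm².
a = (A_s − A'_s) f_y / (0.85 f'_c b) = 1472520/(0.85 × 32.9 × 285) = 184.76 mm.
c = a/β₁ = 184.76/0.815 = 226.70 mm; ε'_s = 0.003(c − d')/c = 0.0022 ≥ f_y/E_s = 0.0021, so compression steel does yield.
M_n = (A_s − A'_s) f_y (d − a/2) + A'_s f_y (d − d') = [1472520 × (690 − 92.38) + 182280 × (690 − 64)] × 10⁻⁶ = 880.01 + 114.11 = 994.12 kN·m.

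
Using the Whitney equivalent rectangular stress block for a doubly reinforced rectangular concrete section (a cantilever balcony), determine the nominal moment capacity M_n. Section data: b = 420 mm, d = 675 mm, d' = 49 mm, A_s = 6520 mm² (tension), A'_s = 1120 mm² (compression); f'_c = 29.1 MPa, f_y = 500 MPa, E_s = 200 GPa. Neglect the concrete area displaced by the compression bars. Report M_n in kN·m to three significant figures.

M_n ≈ 1820 kN·m

Assume both tension and compression steel yield.
Net tension couple steel: A_s − A'_s = 5400 mm².
a = (A_s − A'_s) f_y / (0.85 f'_c b) = 2700000/(0.85 × 29.1 × 420) = 259.90 mm.
c = a/β₁ = 259.90/0.842 = 308.67 mm; ε'_s = 0.003(c − d')/c = 0.0025 ≥ f_y/E_s = 0.0025, so compression steel does yield.
M_n = (A_s − A'_s) f_y (d − a/2) + A'_s f_y (d − d') = [2700000 × (675 − 129.95) + 560000 × (675 − 49)] × 10⁻⁶ = 1471.64 + 350.56 = 1822.20 kN·m.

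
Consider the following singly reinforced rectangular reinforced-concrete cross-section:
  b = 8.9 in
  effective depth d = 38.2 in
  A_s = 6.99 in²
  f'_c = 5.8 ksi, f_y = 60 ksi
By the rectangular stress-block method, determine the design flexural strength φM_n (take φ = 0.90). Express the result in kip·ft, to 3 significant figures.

φM_n ≈ 1050 kip·ft

T = A_s f_y = 6.99 × 60 = 419.4 kips.
a = T/(0.85 f'_c b) = 419.4/(0.85 × 5.8 × 8.9) = 9.559 in.
M_n = T(d − a/2) = 419.4 × (38.2 − 4.7795) = 14016.6 kip·in = 14016.6/12 = 1168.05 kip·ft.
φM_n = 0.90 × 1168.05 = 1051.25 kip·ft.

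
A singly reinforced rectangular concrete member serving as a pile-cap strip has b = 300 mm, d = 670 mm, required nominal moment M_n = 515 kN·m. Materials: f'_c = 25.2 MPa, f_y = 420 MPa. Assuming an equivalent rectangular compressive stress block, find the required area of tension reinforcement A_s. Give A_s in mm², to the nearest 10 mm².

With M_n = 0.85 f'_c a b (d − a/2), solve the quadratic for a:
a = d − √(d² − 2M_n/(0.85 f'_c b)) = 670 − √(670² − 2 × 515×10⁶/(0.85 × 25.2 × 300)) = 132.77 mm.
A_s = 0.85 f'_c a b / f_y = 0.85 × 25.2 × 132.77 × 300 / 420 = 2031.4 mm².

A_s ≈ 2030 mm²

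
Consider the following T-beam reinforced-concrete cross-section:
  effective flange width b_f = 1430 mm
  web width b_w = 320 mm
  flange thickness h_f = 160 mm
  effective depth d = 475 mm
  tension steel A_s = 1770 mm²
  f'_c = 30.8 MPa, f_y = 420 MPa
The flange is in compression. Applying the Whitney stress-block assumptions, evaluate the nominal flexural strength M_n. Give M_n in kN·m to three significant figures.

M_n ≈ 346 kN·m

Tension: T = A_s f_y = 1770 × 420 = 743400 N.
Try a within the flange: a = T/(0.85 f'_c b_f) = 743400/(0.85 × 30.8 × 1430) = 19.86 mm.
Since a = 19.86 ≤ h_f = 160 mm, the stress block lies entirely in the flange; analyse as a rectangular beam of width b_f.
M_n = T(d − a/2) = 743400 × (475 − 9.93) = 345.73 × 10⁶ N·mm.
M_n = 345.73 kN·m.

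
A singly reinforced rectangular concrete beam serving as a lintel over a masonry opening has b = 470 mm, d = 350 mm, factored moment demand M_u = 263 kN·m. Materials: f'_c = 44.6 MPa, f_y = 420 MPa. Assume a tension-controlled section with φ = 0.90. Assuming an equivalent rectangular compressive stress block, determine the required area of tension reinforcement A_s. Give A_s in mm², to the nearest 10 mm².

A_s ≈ 2140 mm²

M_n = M_u/φ = 263/0.90 = 292.222 kN·m.
With M_n = 0.85 f'_c a b (d − a/2), solve the quadratic for a:
a = d − √(d² − 2M_n/(0.85 f'_c b)) = 350 − √(350² − 2 × 292.222×10⁶/(0.85 × 44.6 × 470)) = 50.50 mm.
A_s = 0.85 f'_c a b / f_y = 0.85 × 44.6 × 50.50 × 470 / 420 = 2142.4 mm².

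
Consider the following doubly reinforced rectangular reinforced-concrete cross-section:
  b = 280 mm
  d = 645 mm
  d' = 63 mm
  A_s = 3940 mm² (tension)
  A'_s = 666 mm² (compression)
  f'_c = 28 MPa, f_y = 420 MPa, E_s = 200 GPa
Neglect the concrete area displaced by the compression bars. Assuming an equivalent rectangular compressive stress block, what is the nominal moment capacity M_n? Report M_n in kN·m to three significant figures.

M_n ≈ 908 kN·m

Assume both tension and compression steel yield.
Net tension couple steel: A_s − A'_s = 3274 mm².
a = (A_s − A'_s) f_y / (0.85 f'_c b) = 1375080/(0.85 × 28 × 280) = 206.34 mm.
c = a/β₁ = 206.34/0.85 = 242.75 mm; ε'_s = 0.003(c − d')/c = 0.0022 ≥ f_y/E_s = 0.0021, so compression steel does yield.
M_n = (A_s − A'_s) f_y (d − a/2) + A'_s f_y (d − d') = [1375080 × (645 − 103.17) + 279720 × (645 − 63)] × 10⁻⁶ = 745.06 + 162.80 = 907.86 kN·m.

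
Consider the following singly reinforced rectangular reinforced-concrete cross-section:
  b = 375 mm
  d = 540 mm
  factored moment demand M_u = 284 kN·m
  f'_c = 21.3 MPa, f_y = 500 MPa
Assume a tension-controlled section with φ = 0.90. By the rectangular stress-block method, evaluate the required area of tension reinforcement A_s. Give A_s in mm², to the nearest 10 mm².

M_n = M_u/φ = 284/0.90 = 315.556 kN·m.
With M_n = 0.85 f'_c a b (d − a/2), solve the quadratic for a:
a = d − √(d² − 2M_n/(0.85 f'_c b)) = 540 − √(540² − 2 × 315.556×10⁶/(0.85 × 21.3 × 375)) = 94.30 mm.
A_s = 0.85 f'_c a b / f_y = 0.85 × 21.3 × 94.30 × 375 / 500 = 1280.5 mm².

A_s ≈ 1280 mm²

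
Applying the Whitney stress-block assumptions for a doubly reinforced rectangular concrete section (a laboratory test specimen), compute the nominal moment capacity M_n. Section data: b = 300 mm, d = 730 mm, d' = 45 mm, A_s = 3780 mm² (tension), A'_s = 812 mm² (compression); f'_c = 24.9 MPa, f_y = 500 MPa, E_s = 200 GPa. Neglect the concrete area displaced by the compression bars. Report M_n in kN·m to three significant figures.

Assume both tension and compression steel yield.
Net tension couple steel: A_s − A'_s = 2968 mm².
a = (A_s − A'_s) f_y / (0.85 f'_c b) = 1484000/(0.85 × 24.9 × 300) = 233.72 mm.
c = a/β₁ = 233.72/0.85 = 274.96 mm; ε'_s = 0.003(c − d')/c = 0.0025 ≥ f_y/E_s = 0.0025, so compression steel does yield.
M_n = (A_s − A'_s) f_y (d − a/2) + A'_s f_y (d − d') = [1484000 × (730 − 116.86) + 406000 × (730 − 45)] × 10⁻⁶ = 909.90 + 278.11 = 1188.01 kN·m.

M_n ≈ 1190 kN·m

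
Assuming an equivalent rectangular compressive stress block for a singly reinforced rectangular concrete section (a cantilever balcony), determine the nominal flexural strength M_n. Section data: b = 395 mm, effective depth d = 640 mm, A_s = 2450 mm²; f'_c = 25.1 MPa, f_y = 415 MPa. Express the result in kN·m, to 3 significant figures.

T = A_s f_y = 2450 × 415 = 1016750 N = 1016.75 kN.
From C = T: a = T/(0.85 f'_c b) = 1016750/(0.85 × 25.1 × 395) = 120.65 mm.
M_n = T(d − a/2) = 1016.75 kN × (640 − 60.325) mm = 589.38 kN·m.

M_n ≈ 589 kN·m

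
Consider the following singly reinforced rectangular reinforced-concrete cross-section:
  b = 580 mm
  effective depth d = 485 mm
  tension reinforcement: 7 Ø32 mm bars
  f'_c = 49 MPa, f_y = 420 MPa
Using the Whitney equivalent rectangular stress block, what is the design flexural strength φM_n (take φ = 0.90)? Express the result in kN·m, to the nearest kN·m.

A_s = 7 × 804 = 5628 mm².
T = A_s f_y = 5628 × 420 = 2363760 N = 2363.76 kN.
From C = T: a = T/(0.85 f'_c b) = 2363760/(0.85 × 49 × 580) = 97.85 mm.
M_n = T(d − a/2) = 2363.76 kN × (485 − 48.925) mm = 1030.78 kN·m.
φM_n = 0.90 × 1030.78 = 927.70 kN·m.

φM_n ≈ 928 kN·m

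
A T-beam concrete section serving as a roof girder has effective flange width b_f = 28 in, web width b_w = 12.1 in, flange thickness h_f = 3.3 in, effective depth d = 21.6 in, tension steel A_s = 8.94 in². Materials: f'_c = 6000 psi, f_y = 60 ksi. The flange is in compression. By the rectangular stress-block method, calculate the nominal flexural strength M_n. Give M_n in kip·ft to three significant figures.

Tension: T = A_s f_y = 8.94 × 60 = 536.4 kips.
Try a within the flange: a = T/(0.85 f'_c b_f) = 536.4/(0.85 × 6 × 28) = 3.756 in.
a = 3.756 > h_f = 3.3 in: the block extends into the web. Split into flange-overhang and web parts.
C_f = 0.85 f'_c (b_f − b_w) h_f = 0.85 × 6 × (28 − 12.1) × 3.3 = 267.6 kips.
Remaining web compression depth: a_w = (T − C_f)/(0.85 f'_c b_w) = (536.4 − 267.6)/(0.85 × 6 × 12.1) = 4.356 in.
M_n = C_f(d − h_f/2) + (T − C_f)(d − a_w/2) = 267.6 × (21.6 − 1.65) + 268.8 × (21.6 − 2.178) = 5338.6 + 5220.6 = 10559.2 kip·in.
M_n = 10559.2/12 = 879.93 kip·ft.

M_n ≈ 880 kip·ft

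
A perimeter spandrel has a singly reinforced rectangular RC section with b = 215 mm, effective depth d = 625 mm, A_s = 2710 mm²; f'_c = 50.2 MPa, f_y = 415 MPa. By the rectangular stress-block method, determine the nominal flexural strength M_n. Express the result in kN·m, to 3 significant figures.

T = A_s f_y = 2710 × 415 = 1124650 N = 1124.65 kN.
From C = T: a = T/(0.85 f'_c b) = 1124650/(0.85 × 50.2 × 215) = 122.59 mm.
M_n = T(d − a/2) = 1124.65 kN × (625 − 61.295) mm = 633.97 kN·m.

M_n ≈ 634 kN·m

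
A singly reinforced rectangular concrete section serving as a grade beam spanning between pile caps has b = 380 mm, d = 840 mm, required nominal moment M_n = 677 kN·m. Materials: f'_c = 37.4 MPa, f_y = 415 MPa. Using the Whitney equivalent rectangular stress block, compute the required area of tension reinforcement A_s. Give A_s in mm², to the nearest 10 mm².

With M_n = 0.85 f'_c a b (d − a/2), solve the quadratic for a:
a = d − √(d² − 2M_n/(0.85 f'_c b)) = 840 − √(840² − 2 × 677×10⁶/(0.85 × 37.4 × 380)) = 69.60 mm.
A_s = 0.85 f'_c a b / f_y = 0.85 × 37.4 × 69.60 × 380 / 415 = 2026.0 mm².

A_s ≈ 2030 mm²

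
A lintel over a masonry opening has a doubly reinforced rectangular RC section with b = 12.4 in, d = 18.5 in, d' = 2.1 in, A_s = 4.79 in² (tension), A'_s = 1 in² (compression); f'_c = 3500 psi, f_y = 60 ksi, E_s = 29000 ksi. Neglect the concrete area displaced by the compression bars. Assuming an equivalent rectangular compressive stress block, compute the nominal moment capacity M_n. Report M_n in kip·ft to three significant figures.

Assume both steels yield.
a = (A_s − A'_s) f_y/(0.85 f'_c b) = (4.79 − 1) × 60/(0.85 × 3.5 × 12.4) = 6.164 in.
c = a/β₁ = 6.164/0.85 = 7.252 in; ε'_s = 0.003(c − d')/c = 0.0021 ≥ ε_y = 0.0021, so the compression steel yields.
M_n = (A_s − A'_s) f_y (d − a/2) + A'_s f_y (d − d') = 227.4 × (18.5 − 3.082) + 60 × (18.5 − 2.1) = 3506.1 + 984.0 = 4490.1 kip·in = 4490.1/12 = 374.18 kip·ft.

M_n ≈ 374 kip·ft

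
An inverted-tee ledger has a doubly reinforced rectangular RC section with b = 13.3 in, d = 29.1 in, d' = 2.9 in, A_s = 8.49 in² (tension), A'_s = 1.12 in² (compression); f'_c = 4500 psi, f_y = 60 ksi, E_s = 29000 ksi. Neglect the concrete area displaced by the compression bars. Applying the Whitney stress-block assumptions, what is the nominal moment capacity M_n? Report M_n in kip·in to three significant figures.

M_n ≈ 12700 kip·in

Assume both steels yield.
a = (A_s − A'_s) f_y/(0.85 f'_c b) = (8.49 − 1.12) × 60/(0.85 × 4.5 × 13.3) = 8.692 in.
c = a/β₁ = 8.692/0.825 = 10.536 in; ε'_s = 0.003(c − d')/c = 0.0022 ≥ ε_y = 0.0021, so the compression steel yields.
M_n = (A_s − A'_s) f_y (d − a/2) + A'_s f_y (d − d') = 442.2 × (29.1 − 4.346) + 67.2 × (29.1 − 2.9) = 10946.2 + 1760.6 = 12706.8 kip·in.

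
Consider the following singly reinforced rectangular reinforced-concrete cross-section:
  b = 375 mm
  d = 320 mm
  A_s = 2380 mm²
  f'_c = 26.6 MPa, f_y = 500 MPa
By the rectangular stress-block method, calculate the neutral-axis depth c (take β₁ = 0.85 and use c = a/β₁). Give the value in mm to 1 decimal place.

c ≈ 165.1 mm

T = A_s f_y = 2380 × 500 = 1190000 N = 1190 kN.
Setting C = 0.85 f'_c a b equal to T: a = 1190000/(0.85 × 26.6 × 375) = 140.351 mm.
With β₁ = 0.85, c = a/β₁ = 140.351/0.85 = 165.1 mm.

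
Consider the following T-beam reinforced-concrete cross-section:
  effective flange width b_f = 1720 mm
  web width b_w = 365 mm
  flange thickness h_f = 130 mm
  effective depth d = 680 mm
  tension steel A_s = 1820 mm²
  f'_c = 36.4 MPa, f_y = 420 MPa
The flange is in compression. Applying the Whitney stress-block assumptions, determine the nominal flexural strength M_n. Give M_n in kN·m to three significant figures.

M_n ≈ 514 kN·m

Tension: T = A_s f_y = 1820 × 420 = 764400 N.
Try a within the flange: a = T/(0.85 f'_c b_f) = 764400/(0.85 × 36.4 × 1720) = 14.36 mm.
Since a = 14.36 ≤ h_f = 130 mm, the stress block lies entirely in the flange; analyse as a rectangular beam of width b_f.
M_n = T(d − a/2) = 764400 × (680 − 7.18) = 514.30 × 10⁶ N·mm.
M_n = 514.30 kN·m.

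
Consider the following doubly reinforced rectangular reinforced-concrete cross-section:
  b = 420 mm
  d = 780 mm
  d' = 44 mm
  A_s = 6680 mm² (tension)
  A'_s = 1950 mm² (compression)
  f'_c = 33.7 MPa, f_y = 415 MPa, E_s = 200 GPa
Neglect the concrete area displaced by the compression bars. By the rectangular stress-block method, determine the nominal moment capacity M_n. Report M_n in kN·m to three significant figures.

Assume both tension and compression steel yield.
Net tension couple steel: A_s − A'_s = 4730 mm².
a = (A_s − A'_s) f_y / (0.85 f'_c b) = 1962950/(0.85 × 33.7 × 420) = 163.16 mm.
c = a/β₁ = 163.16/0.809 = 201.68 mm; ε'_s = 0.003(c − d')/c = 0.0023 ≥ f_y/E_s = 0.0021, so compression steel does yield.
M_n = (A_s − A'_s) f_y (d − a/2) + A'_s f_y (d − d') = [1962950 × (780 − 81.58) + 809250 × (780 − 44)] × 10⁻⁶ = 1370.96 + 595.61 = 1966.57 kN·m.

M_n ≈ 1970 kN·m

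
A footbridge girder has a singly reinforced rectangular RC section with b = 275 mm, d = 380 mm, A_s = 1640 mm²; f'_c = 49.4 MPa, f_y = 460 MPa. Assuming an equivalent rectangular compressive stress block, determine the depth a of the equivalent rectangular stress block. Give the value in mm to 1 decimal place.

a ≈ 65.3 mm

T = A_s f_y = 1640 × 460 = 754400 N = 754.4 kN.
Setting C = 0.85 f'_c a b equal to T: a = 754400/(0.85 × 49.4 × 275) = 65.3 mm.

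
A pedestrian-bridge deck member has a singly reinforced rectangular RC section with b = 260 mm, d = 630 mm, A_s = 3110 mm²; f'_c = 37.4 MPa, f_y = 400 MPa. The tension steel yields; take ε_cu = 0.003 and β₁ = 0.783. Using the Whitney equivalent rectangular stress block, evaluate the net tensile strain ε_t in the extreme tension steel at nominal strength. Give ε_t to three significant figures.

ε_t ≈ 0.00683

a = A_s f_y/(0.85 f'_c b) = 150.51 mm.
β₁ = 0.783, so c = a/β₁ = 150.51/0.783 = 192.22 mm.
From the linear strain diagram with ε_cu = 0.003: ε_t = 0.003 (d − c)/c = 0.003 × (630 − 192.22)/192.22 = 0.00683.
Since ε_t ≥ 0.005, the section is tension-controlled.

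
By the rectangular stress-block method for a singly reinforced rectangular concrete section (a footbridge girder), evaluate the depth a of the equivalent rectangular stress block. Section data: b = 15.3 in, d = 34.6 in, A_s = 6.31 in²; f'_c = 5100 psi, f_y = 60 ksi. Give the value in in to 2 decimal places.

a ≈ 5.71 in

T = A_s f_y = 6.31 × 60 = 378.6 kips.
a = T/(0.85 f'_c b) = 378.6/(0.85 × 5.1 × 15.3) = 5.71 in.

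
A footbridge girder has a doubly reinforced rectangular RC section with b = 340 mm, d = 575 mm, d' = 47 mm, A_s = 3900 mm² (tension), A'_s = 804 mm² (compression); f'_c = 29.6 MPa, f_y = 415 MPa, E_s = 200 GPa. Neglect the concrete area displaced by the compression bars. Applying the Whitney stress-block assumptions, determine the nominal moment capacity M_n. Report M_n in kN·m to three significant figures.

M_n ≈ 818 kN·m

Assume both tension and compression steel yield.
Net tension couple steel: A_s − A'_s = 3096 mm².
a = (A_s − A'_s) f_y / (0.85 f'_c b) = 1284840/(0.85 × 29.6 × 340) = 150.20 mm.
c = a/β₁ = 150.20/0.839 = 179.02 mm; ε'_s = 0.003(c − d')/c = 0.0022 ≥ f_y/E_s = 0.0021, so compression steel does yield.
M_n = (A_s − A'_s) f_y (d − a/2) + A'_s f_y (d − d') = [1284840 × (575 − 75.1) + 333660 × (575 − 47)] × 10⁻⁶ = 642.29 + 176.17 = 818.46 kN·m.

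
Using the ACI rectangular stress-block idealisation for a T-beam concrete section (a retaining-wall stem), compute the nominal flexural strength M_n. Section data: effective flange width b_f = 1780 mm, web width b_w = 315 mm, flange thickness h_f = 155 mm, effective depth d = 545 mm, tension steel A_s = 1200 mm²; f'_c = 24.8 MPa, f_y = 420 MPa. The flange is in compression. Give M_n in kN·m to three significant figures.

Tension: T = A_s f_y = 1200 × 420 = 504000 N.
Try a within the flange: a = T/(0.85 f'_c b_f) = 504000/(0.85 × 24.8 × 1780) = 13.43 mm.
Since a = 13.43 ≤ h_f = 155 mm, the stress block lies entirely in the flange; analyse as a rectangular beam of width b_f.
M_n = T(d − a/2) = 504000 × (545 − 6.715) = 271.30 × 10⁶ N·mm.
M_n = 271.30 kN·m.

M_n ≈ 271 kN·m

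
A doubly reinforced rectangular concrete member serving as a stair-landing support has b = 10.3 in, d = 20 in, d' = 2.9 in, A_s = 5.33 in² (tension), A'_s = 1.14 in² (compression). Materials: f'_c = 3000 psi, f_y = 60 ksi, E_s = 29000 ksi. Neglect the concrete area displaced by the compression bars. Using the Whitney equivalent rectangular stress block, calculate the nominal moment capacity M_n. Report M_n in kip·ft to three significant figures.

Assume both steels yield.
a = (A_s − A'_s) f_y/(0.85 f'_c b) = (5.33 − 1.14) × 60/(0.85 × 3 × 10.3) = 9.572 in.
c = a/β₁ = 9.572/0.85 = 11.261 in; ε'_s = 0.003(c − d')/c = 0.0022 ≥ ε_y = 0.0021, so the compression steel yields.
M_n = (A_s − A'_s) f_y (d − a/2) + A'_s f_y (d − d') = 251.4 × (20 − 4.786) + 68.4 × (20 − 2.9) = 3824.8 + 1169.6 = 4994.4 kip·in = 4994.4/12 = 416.20 kip·ft.

M_n ≈ 416 kip·ft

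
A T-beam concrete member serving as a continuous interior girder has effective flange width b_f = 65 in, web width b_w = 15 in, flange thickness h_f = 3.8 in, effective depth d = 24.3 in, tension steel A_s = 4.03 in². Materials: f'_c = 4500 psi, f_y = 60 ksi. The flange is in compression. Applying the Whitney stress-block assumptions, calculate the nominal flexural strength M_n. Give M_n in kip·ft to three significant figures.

Tension: T = A_s f_y = 4.03 × 60 = 241.8 kips.
Try a within the flange: a = T/(0.85 f'_c b_f) = 241.8/(0.85 × 4.5 × 65) = 0.973 in.
Since a = 0.973 ≤ h_f = 3.8 in, the stress block lies entirely in the flange; analyse as a rectangular beam of width b_f.
M_n = T(d − a/2) = 241.8 × (24.3 − 0.4865) = 5758.1 kip·in.
M_n = 5758.1/12 = 479.84 kip·ft.

M_n ≈ 480 kip·ft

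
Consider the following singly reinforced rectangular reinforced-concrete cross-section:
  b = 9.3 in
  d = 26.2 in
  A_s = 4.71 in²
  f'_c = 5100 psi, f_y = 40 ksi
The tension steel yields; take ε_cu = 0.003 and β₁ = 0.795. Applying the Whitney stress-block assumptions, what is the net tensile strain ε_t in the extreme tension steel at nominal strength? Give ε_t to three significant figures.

a = A_s f_y/(0.85 f'_c b) = 4.673 in.
β₁ = 0.795, so c = a/β₁ = 4.673/0.795 = 5.878 in.
From the linear strain diagram with ε_cu = 0.003: ε_t = 0.003 (d − c)/c = 0.003 × (26.2 − 5.878)/5.878 = 0.0104.
Since ε_t ≥ 0.005, the section is tension-controlled.

ε_t ≈ 0.0104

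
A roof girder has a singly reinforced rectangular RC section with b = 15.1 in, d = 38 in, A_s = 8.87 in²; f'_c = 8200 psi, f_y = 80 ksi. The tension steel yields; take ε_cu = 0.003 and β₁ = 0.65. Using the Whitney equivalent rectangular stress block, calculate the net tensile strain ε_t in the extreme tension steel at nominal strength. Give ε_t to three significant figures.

ε_t ≈ 0.00799

a = A_s f_y/(0.85 f'_c b) = 6.742 in.
β₁ = 0.65, so c = a/β₁ = 6.742/0.65 = 10.372 in.
From the linear strain diagram with ε_cu = 0.003: ε_t = 0.003 (d − c)/c = 0.003 × (38 − 10.372)/10.372 = 0.00799.
Since ε_t ≥ 0.005, the section is tension-controlled.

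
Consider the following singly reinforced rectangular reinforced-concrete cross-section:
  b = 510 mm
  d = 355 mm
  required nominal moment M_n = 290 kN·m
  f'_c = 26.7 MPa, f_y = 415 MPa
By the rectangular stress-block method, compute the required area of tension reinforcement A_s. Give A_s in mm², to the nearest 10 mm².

A_s ≈ 2220 mm²

With M_n = 0.85 f'_c a b (d − a/2), solve the quadratic for a:
a = d − √(d² − 2M_n/(0.85 f'_c b)) = 355 − √(355² − 2 × 290×10⁶/(0.85 × 26.7 × 510)) = 79.47 mm.
A_s = 0.85 f'_c a b / f_y = 0.85 × 26.7 × 79.47 × 510 / 415 = 2216.4 mm².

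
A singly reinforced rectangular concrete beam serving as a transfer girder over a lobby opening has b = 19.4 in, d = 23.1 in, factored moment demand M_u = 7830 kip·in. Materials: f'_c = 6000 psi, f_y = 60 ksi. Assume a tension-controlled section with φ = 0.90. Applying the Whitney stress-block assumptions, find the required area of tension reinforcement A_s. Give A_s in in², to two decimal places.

A_s ≈ 6.90 in²

M_n = M_u/φ = 7830/0.90 = 8700 kip·in.
From M_n = 0.85 f'_c a b (d − a/2):
a = d − √(d² − 2M_n/(0.85 f'_c b)) = 23.1 − √(23.1² − 2 × 8700/(0.85 × 6 × 19.4)) = 4.186 in.
A_s = 0.85 f'_c a b / f_y = 0.85 × 6 × 4.186 × 19.4 / 60 = 6.903 in².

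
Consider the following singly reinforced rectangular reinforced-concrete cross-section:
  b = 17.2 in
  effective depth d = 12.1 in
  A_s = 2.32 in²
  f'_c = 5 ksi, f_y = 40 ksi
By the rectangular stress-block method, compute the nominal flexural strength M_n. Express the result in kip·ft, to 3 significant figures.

M_n ≈ 88.7 kip·ft

T = A_s f_y = 2.32 × 40 = 92.8 kips.
a = T/(0.85 f'_c b) = 92.8/(0.85 × 5 × 17.2) = 1.269 in.
M_n = T(d − a/2) = 92.8 × (12.1 − 0.6345) = 1064.0 kip·in = 1064.0/12 = 88.67 kip·ft.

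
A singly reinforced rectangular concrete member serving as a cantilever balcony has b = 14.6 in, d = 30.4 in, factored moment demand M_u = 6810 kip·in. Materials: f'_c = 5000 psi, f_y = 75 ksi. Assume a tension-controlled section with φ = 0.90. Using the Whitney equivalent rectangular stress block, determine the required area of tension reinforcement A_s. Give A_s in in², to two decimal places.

M_n = M_u/φ = 6810/0.90 = 7566.67 kip·in.
From M_n = 0.85 f'_c a b (d − a/2):
a = d − √(d² − 2M_n/(0.85 f'_c b)) = 30.4 − √(30.4² − 2 × 7566.67/(0.85 × 5 × 14.6)) = 4.318 in.
A_s = 0.85 f'_c a b / f_y = 0.85 × 5 × 4.318 × 14.6 / 75 = 3.572 in².

A_s ≈ 3.57 in²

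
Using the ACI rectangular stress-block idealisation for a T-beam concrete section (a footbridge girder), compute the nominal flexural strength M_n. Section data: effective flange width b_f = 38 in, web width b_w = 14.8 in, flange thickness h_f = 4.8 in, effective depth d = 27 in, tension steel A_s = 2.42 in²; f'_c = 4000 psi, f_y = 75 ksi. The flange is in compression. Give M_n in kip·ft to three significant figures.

Tension: T = A_s f_y = 2.42 × 75 = 181.5 kips.
Try a within the flange: a = T/(0.85 f'_c b_f) = 181.5/(0.85 × 4 × 38) = 1.405 in.
Since a = 1.405 ≤ h_f = 4.8 in, the stress block lies entirely in the flange; analyse as a rectangular beam of width b_f.
M_n = T(d − a/2) = 181.5 × (27 − 0.7025) = 4773.0 kip·in.
M_n = 4773.0/12 = 397.75 kip·ft.

M_n ≈ 398 kip·ft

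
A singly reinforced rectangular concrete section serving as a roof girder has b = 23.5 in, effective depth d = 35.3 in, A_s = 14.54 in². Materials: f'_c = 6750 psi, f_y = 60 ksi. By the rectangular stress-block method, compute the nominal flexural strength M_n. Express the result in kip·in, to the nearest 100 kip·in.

T = A_s f_y = 14.54 × 60 = 872.4 kips.
a = T/(0.85 f'_c b) = 872.4/(0.85 × 6.75 × 23.5) = 6.470 in.
M_n = T(d − a/2) = 872.4 × (35.3 − 3.235) = 27973.5 kip·in.

M_n ≈ 28000 kip·in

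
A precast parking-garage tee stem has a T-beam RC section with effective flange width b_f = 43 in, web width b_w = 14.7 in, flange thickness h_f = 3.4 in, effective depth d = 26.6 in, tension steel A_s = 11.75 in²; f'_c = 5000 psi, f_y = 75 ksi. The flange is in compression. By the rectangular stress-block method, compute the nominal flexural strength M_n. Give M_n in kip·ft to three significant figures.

M_n ≈ 1750 kip·ft

Tension: T = A_s f_y = 11.75 × 75 = 881.25 kips.
Try a within the flange: a = T/(0.85 f'_c b_f) = 881.25/(0.85 × 5 × 43) = 4.822 in.
a = 4.822 > h_f = 3.4 in: the block extends into the web. Split into flange-overhang and web parts.
C_f = 0.85 f'_c (b_f − b_w) h_f = 0.85 × 5 × (43 − 14.7) × 3.4 = 408.9 kips.
Remaining web compression depth: a_w = (T − C_f)/(0.85 f'_c b_w) = (881.25 − 408.9)/(0.85 × 5 × 14.7) = 7.561 in.
M_n = C_f(d − h_f/2) + (T − C_f)(d − a_w/2) = 408.9 × (26.6 − 1.7) + 472.35 × (26.6 − 3.7805) = 10181.6 + 10778.8 = 20960.4 kip·in.
M_n = 20960.4/12 = 1746.70 kip·ft.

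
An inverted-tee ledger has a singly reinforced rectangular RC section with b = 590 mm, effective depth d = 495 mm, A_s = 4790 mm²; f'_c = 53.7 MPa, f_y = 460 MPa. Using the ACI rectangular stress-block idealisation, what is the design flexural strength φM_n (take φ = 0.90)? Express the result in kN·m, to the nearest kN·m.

T = A_s f_y = 4790 × 460 = 2203400 N = 2203.4 kN.
From C = T: a = T/(0.85 f'_c b) = 2203400/(0.85 × 53.7 × 590) = 81.82 mm.
M_n = T(d − a/2) = 2203.4 kN × (495 − 40.91) mm = 1000.54 kN·m.
φM_n = 0.90 × 1000.54 = 900.49 kN·m.

φM_n ≈ 900 kN·m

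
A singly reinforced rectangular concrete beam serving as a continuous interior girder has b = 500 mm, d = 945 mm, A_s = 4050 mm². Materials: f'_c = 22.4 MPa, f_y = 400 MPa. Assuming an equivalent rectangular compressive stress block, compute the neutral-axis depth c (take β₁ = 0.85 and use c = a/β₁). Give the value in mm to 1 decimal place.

T = A_s f_y = 4050 × 400 = 1620000 N = 1620 kN.
Setting C = 0.85 f'_c a b equal to T: a = 1620000/(0.85 × 22.4 × 500) = 170.168 mm.
With β₁ = 0.85, c = a/β₁ = 170.168/0.85 = 200.2 mm.

c ≈ 200.2 mm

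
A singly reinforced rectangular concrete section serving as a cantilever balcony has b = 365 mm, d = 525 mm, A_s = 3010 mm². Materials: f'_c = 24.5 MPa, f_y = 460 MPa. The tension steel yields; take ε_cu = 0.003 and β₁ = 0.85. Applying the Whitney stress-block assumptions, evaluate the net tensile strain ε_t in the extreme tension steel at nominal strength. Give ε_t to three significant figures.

a = A_s f_y/(0.85 f'_c b) = 182.16 mm.
β₁ = 0.85, so c = a/β₁ = 182.16/0.85 = 214.31 mm.
From the linear strain diagram with ε_cu = 0.003: ε_t = 0.003 (d − c)/c = 0.003 × (525 − 214.31)/214.31 = 0.00435.
ε_t is between 0.004 and 0.005 — transition zone.

ε_t ≈ 0.00435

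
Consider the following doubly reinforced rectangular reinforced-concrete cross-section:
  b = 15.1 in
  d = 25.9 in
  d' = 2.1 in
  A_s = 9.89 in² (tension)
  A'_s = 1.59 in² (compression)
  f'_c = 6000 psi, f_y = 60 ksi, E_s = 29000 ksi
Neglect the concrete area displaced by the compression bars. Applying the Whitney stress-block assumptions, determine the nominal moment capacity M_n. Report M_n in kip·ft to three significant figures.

Assume both steels yield.
a = (A_s − A'_s) f_y/(0.85 f'_c b) = (9.89 − 1.59) × 60/(0.85 × 6 × 15.1) = 6.467 in.
c = a/β₁ = 6.467/0.75 = 8.623 in; ε'_s = 0.003(c − d')/c = 0.0023 ≥ ε_y = 0.0021, so the compression steel yields.
M_n = (A_s − A'_s) f_y (d − a/2) + A'_s f_y (d − d') = 498 × (25.9 − 3.2335) + 95.4 × (25.9 − 2.1) = 11287.9 + 2270.5 = 13558.4 kip·in = 13558.4/12 = 1129.87 kip·ft.

M_n ≈ 1130 kip·ft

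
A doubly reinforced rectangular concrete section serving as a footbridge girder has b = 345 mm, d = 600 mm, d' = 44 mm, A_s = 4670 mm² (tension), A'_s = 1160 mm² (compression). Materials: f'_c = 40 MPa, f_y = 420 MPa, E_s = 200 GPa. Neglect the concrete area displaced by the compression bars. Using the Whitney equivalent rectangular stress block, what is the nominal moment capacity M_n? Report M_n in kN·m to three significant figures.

Assume both tension and compression steel yield.
Net tension couple steel: A_s − A'_s = 3510 mm².
a = (A_s − A'_s) f_y / (0.85 f'_c b) = 1474200/(0.85 × 40 × 345) = 125.68 mm.
c = a/β₁ = 125.68/0.764 = 164.50 mm; ε'_s = 0.003(c − d')/c = 0.0022 ≥ f_y/E_s = 0.0021, so compression steel does yield.
M_n = (A_s − A'_s) f_y (d − a/2) + A'_s f_y (d − d') = [1474200 × (600 − 62.84) + 487200 × (600 − 44)] × 10⁻⁶ = 791.88 + 270.88 = 1062.76 kN·m.

M_n ≈ 1060 kN·m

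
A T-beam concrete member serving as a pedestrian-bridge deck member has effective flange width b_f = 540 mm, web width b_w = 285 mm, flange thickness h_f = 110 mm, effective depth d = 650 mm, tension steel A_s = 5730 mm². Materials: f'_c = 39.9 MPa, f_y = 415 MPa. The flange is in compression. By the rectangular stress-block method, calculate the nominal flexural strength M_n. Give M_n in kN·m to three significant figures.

M_n ≈ 1390 kN·m

Tension: T = A_s f_y = 5730 × 415 = 2377950 N.
Try a within the flange: a = T/(0.85 f'_c b_f) = 2377950/(0.85 × 39.9 × 540) = 129.84 mm.
a = 129.84 > h_f = 110 mm: the block extends into the web. Split into flange-overhang and web parts.
C_f = 0.85 f'_c (b_f − b_w) h_f = 0.85 × 39.9 × (540 − 285) × 110 = 951316 N.
Remaining web compression depth: a_w = (T − C_f)/(0.85 f'_c b_w) = (2377950 − 951316)/(0.85 × 39.9 × 285) = 147.60 mm.
M_n = C_f(d − h_f/2) + (T − C_f)(d − a_w/2) = 951316 × (650 − 55) + 1426634 × (650 − 73.8) = 566.03 + 822.03 = 1388.06 × 10⁶ N·mm.
M_n = 1388.06 kN·m.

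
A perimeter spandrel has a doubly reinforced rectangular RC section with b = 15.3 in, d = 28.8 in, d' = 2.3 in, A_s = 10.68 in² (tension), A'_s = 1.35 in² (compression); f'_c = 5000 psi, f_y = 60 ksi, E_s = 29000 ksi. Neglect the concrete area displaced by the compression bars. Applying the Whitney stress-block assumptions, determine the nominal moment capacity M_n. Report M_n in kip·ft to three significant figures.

Assume both steels yield.
a = (A_s − A'_s) f_y/(0.85 f'_c b) = (10.68 − 1.35) × 60/(0.85 × 5 × 15.3) = 8.609 in.
c = a/β₁ = 8.609/0.8 = 10.761 in; ε'_s = 0.003(c − d')/c = 0.0024 ≥ ε_y = 0.0021, so the compression steel yields.
M_n = (A_s − A'_s) f_y (d − a/2) + A'_s f_y (d − d') = 559.8 × (28.8 − 4.3045) + 81 × (28.8 − 2.3) = 13712.6 + 2146.5 = 15859.1 kip·in = 15859.1/12 = 1321.59 kip·ft.

M_n ≈ 1320 kip·ft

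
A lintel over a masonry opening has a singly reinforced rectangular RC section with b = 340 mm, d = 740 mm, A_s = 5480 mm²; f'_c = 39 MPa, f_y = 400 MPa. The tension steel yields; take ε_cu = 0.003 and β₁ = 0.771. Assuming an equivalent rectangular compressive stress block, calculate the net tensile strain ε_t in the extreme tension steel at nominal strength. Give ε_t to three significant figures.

a = A_s f_y/(0.85 f'_c b) = 194.48 mm.
β₁ = 0.771, so c = a/β₁ = 194.48/0.771 = 252.24 mm.
From the linear strain diagram with ε_cu = 0.003: ε_t = 0.003 (d − c)/c = 0.003 × (740 − 252.24)/252.24 = 0.00580.
Since ε_t ≥ 0.005, the section is tension-controlled.

ε_t ≈ 0.00580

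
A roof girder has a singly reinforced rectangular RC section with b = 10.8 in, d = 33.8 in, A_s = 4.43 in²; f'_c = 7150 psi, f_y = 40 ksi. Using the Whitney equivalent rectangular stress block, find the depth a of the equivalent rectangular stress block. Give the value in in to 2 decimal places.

a ≈ 2.70 in

T = A_s f_y = 4.43 × 40 = 177.2 kips.
a = T/(0.85 f'_c b) = 177.2/(0.85 × 7.15 × 10.8) = 2.70 in.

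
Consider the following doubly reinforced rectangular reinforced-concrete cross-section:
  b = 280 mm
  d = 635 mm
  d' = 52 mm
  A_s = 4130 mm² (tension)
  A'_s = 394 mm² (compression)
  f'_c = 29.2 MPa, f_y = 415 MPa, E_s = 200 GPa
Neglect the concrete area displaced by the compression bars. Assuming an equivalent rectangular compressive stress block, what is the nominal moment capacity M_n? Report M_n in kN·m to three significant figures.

M_n ≈ 907 kN·m

Assume both tension and compression steel yield.
Net tension couple steel: A_s − A'_s = 3736 mm².
a = (A_s − A'_s) f_y / (0.85 f'_c b) = 1550440/(0.85 × 29.2 × 280) = 223.10 mm.
c = a/β₁ = 223.10/0.841 = 265.28 mm; ε'_s = 0.003(c − d')/c = 0.0024 ≥ f_y/E_s = 0.0021, so compression steel does yield.
M_n = (A_s − A'_s) f_y (d − a/2) + A'_s f_y (d − d') = [1550440 × (635 − 111.55) + 163510 × (635 − 52)] × 10⁻⁶ = 811.58 + 95.33 = 906.91 kN·m.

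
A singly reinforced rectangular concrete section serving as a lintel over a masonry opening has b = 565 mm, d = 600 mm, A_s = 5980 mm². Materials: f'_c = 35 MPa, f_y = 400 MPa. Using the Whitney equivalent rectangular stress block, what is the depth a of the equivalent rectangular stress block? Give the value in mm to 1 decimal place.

T = A_s f_y = 5980 × 400 = 2392000 N = 2392 kN.
Setting C = 0.85 f'_c a b equal to T: a = 2392000/(0.85 × 35 × 565) = 142.3 mm.

a ≈ 142.3 mm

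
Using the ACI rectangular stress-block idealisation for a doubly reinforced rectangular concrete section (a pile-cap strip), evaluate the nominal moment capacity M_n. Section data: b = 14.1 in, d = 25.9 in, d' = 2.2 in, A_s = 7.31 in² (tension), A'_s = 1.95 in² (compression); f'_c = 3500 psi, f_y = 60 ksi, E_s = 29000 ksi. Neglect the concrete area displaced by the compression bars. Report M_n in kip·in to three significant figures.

Assume both steels yield.
a = (A_s − A'_s) f_y/(0.85 f'_c b) = (7.31 − 1.95) × 60/(0.85 × 3.5 × 14.1) = 7.667 in.
c = a/β₁ = 7.667/0.85 = 9.020 in; ε'_s = 0.003(c − d')/c = 0.0023 ≥ ε_y = 0.0021, so the compression steel yields.
M_n = (A_s − A'_s) f_y (d − a/2) + A'_s f_y (d − d') = 321.6 × (25.9 − 3.8335) + 117 × (25.9 − 2.2) = 7096.6 + 2772.9 = 9869.5 kip·in.

M_n ≈ 9870 kip·in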